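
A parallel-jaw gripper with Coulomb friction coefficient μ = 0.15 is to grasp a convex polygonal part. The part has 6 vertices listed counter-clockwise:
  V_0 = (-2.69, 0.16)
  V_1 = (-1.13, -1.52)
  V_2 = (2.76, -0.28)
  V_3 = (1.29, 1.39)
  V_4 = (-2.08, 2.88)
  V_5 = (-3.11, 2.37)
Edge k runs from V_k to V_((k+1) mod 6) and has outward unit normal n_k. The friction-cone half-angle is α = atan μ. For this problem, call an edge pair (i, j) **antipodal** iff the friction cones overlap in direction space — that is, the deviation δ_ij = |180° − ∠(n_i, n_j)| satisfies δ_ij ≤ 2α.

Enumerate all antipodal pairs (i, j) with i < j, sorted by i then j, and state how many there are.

count = 2; pairs: (0,2), (1,4)

α = atan 0.15 = 8.53°;  2α = 17.06°
n_0 = (-0.7328, -0.6805)
n_1 = (+0.3037, -0.9528)
n_2 = (+0.7506, +0.6607)
n_3 = (+0.4044, +0.9146)
n_4 = (-0.4437, +0.8962)
n_5 = (-0.9824, -0.1867)
  (0,1): δ = 115.20°  ·
  (0,2): δ = 1.52°  ✓
  (0,3): δ = 23.27°  ·
  (0,4): δ = 73.46°  ·
  (0,5): δ = 147.88°  ·
  (1,2): δ = 66.33°  ·
  (1,3): δ = 41.53°  ·
  (1,4): δ = 8.66°  ✓
  (1,5): δ = 83.08°  ·
  (2,3): δ = 155.21°  ·
  (2,4): δ = 105.01°  ·
  (2,5): δ = 30.60°  ·
  (3,4): δ = 129.81°  ·
  (3,5): δ = 55.39°  ·
  (4,5): δ = 105.58°  ·
antipodal pairs: 2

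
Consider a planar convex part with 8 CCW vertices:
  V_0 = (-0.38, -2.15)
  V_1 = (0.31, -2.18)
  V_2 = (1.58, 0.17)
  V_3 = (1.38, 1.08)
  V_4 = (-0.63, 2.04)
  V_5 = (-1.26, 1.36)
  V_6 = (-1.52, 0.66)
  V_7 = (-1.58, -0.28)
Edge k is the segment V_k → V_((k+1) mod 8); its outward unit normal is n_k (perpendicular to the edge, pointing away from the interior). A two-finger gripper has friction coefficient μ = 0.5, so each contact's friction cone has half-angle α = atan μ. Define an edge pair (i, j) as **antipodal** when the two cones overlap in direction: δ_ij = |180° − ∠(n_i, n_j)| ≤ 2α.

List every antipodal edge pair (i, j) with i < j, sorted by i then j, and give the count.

count = 9; pairs: (0,3), (0,4), (1,4), (1,5), (1,6), (2,5), (2,6), (2,7), (3,7)

α = atan 0.5 = 26.57°;  2α = 53.13°
n_0 = (-0.0434, -0.9991)
n_1 = (+0.8797, -0.4754)
n_2 = (+0.9767, +0.2147)
n_3 = (+0.4310, +0.9024)
n_4 = (-0.7336, +0.6796)
n_5 = (-0.9374, +0.3482)
n_6 = (-0.9980, +0.0637)
n_7 = (-0.8416, -0.5401)
  (0,1): δ = 115.90°  ·
  (0,2): δ = 75.12°  ·
  (0,3): δ = 23.04°  ✓
  (0,4): δ = 49.68°  ✓
  (0,5): δ = 72.11°  ·
  (0,6): δ = 88.84°  ·
  (0,7): δ = 125.18°  ·
  (1,2): δ = 139.22°  ·
  (1,3): δ = 87.14°  ·
  (1,4): δ = 14.43°  ✓
  (1,5): δ = 8.01°  ✓
  (1,6): δ = 24.74°  ✓
  (1,7): δ = 61.08°  ·
  (2,3): δ = 127.93°  ·
  (2,4): δ = 55.21°  ·
  (2,5): δ = 32.77°  ✓
  (2,6): δ = 16.05°  ✓
  (2,7): δ = 20.29°  ✓
  (3,4): δ = 107.28°  ·
  (3,5): δ = 84.85°  ·
  (3,6): δ = 68.12°  ·
  (3,7): δ = 31.78°  ✓
  (4,5): δ = 157.56°  ·
  (4,6): δ = 140.84°  ·
  (4,7): δ = 104.50°  ·
  (5,6): δ = 163.28°  ·
  (5,7): δ = 126.93°  ·
  (6,7): δ = 143.66°  ·
antipodal pairs: 9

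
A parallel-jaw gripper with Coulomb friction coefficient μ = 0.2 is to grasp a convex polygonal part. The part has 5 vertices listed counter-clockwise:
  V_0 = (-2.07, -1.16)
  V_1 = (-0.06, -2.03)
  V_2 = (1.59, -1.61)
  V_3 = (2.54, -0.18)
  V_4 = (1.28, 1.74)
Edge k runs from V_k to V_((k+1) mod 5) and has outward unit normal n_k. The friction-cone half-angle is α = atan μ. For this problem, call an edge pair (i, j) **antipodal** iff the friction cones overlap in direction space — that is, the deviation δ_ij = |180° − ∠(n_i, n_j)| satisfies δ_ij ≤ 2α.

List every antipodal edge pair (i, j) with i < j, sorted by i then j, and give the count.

count = 1; pairs: (2,4)

α = atan 0.2 = 11.31°;  2α = 22.62°
n_0 = (-0.3972, -0.9177)
n_1 = (+0.2467, -0.9691)
n_2 = (+0.8329, -0.5534)
n_3 = (+0.8360, +0.5487)
n_4 = (-0.6545, +0.7561)
  (0,1): δ = 142.31°  ·
  (0,2): δ = 100.19°  ·
  (0,3): δ = 33.32°  ·
  (0,4): δ = 64.29°  ·
  (1,2): δ = 137.88°  ·
  (1,3): δ = 71.01°  ·
  (1,4): δ = 26.60°  ·
  (2,3): δ = 113.13°  ·
  (2,4): δ = 15.52°  ✓
  (3,4): δ = 82.39°  ·
antipodal pairs: 1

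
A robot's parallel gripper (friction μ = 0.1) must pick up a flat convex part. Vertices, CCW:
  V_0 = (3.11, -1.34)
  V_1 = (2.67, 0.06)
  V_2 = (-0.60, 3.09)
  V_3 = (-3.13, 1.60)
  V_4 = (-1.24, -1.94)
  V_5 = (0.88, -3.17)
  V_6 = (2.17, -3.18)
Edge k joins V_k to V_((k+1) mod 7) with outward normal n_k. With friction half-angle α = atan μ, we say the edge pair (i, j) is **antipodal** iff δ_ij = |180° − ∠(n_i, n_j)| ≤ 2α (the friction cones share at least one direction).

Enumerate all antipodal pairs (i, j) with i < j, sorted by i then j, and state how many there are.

count = 1; pairs: (0,3)

α = atan 0.1 = 5.71°;  2α = 11.42°
n_0 = (+0.9540, +0.2998)
n_1 = (+0.6797, +0.7335)
n_2 = (-0.5075, +0.8617)
n_3 = (-0.8821, -0.4710)
n_4 = (-0.5018, -0.8650)
n_5 = (-0.0078, -1.0000)
n_6 = (+0.8905, -0.4549)
  (0,1): δ = 150.27°  ·
  (0,2): δ = 76.95°  ·
  (0,3): δ = 10.65°  ✓
  (0,4): δ = 42.43°  ·
  (0,5): δ = 72.11°  ·
  (0,6): δ = 135.49°  ·
  (1,2): δ = 106.69°  ·
  (1,3): δ = 19.08°  ·
  (1,4): δ = 12.70°  ·
  (1,5): δ = 42.37°  ·
  (1,6): δ = 105.76°  ·
  (2,3): δ = 92.40°  ·
  (2,4): δ = 60.62°  ·
  (2,5): δ = 30.94°  ·
  (2,6): δ = 32.44°  ·
  (3,4): δ = 148.22°  ·
  (3,5): δ = 118.54°  ·
  (3,6): δ = 55.16°  ·
  (4,5): δ = 150.32°  ·
  (4,6): δ = 86.94°  ·
  (5,6): δ = 116.62°  ·
antipodal pairs: 1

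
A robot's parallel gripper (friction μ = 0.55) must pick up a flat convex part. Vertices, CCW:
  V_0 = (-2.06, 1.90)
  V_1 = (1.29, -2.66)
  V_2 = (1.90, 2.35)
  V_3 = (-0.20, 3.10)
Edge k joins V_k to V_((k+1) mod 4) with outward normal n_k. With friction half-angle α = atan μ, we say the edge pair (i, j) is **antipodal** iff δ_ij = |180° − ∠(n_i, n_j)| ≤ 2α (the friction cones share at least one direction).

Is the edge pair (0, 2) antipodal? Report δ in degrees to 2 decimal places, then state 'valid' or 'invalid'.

δ = 34.04°, valid

α = atan 0.55 = 28.81°;  2α = 57.62°
edge 0: e_0 = (+3.35, -4.56);  n_0 = (-0.8059, -0.5921)
edge 2: e_2 = (-2.10, +0.75);  n_2 = (+0.3363, +0.9417)
∠(n_0, n_2) = 145.96°
δ = |180° − 145.96°| = 34.04°
34.04° ≤ 2α = 57.62°  →  valid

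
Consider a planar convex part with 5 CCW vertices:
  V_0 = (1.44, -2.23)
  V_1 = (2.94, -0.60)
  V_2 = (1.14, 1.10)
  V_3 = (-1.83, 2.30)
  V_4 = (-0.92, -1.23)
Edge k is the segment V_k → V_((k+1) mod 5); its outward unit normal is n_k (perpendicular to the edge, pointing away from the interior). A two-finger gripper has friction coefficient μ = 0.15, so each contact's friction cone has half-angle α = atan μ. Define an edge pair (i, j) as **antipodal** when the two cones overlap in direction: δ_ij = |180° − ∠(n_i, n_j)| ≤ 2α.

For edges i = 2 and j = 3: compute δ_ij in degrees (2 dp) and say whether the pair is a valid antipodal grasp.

δ = 53.54°, invalid

α = atan 0.15 = 8.53°;  2α = 17.06°
edge 2: e_2 = (-2.97, +1.20);  n_2 = (+0.3746, +0.9272)
edge 3: e_3 = (+0.91, -3.53);  n_3 = (-0.9683, -0.2496)
∠(n_2, n_3) = 126.46°
δ = |180° − 126.46°| = 53.54°
53.54° > 2α = 17.06°  →  invalid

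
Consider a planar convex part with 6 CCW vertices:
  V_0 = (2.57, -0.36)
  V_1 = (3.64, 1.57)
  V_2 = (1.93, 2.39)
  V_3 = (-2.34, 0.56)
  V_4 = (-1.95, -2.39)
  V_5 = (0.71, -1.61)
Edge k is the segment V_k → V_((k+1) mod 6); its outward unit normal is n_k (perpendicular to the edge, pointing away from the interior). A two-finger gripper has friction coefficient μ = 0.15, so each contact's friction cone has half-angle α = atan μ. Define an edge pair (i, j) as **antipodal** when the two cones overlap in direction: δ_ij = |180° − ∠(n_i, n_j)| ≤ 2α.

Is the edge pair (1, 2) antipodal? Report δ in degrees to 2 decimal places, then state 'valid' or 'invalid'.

δ = 131.18°, invalid

α = atan 0.15 = 8.53°;  2α = 17.06°
edge 1: e_1 = (-1.71, +0.82);  n_1 = (+0.4324, +0.9017)
edge 2: e_2 = (-4.27, -1.83);  n_2 = (-0.3939, +0.9191)
∠(n_1, n_2) = 48.82°
δ = |180° − 48.82°| = 131.18°
131.18° > 2α = 17.06°  →  invalid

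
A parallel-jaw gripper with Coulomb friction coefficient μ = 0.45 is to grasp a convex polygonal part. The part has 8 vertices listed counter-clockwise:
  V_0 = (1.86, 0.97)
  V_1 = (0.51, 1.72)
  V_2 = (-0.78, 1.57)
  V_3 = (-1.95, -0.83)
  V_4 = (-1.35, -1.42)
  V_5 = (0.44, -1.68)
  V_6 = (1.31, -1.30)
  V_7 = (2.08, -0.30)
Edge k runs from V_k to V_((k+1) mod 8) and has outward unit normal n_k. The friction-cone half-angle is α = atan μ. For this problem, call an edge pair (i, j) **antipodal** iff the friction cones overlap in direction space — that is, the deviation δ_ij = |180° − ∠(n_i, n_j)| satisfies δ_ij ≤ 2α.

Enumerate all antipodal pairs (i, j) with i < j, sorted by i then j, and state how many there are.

count = 9; pairs: (0,3), (0,4), (1,4), (1,5), (1,6), (2,5), (2,6), (2,7), (3,7)

α = atan 0.45 = 24.23°;  2α = 48.46°
n_0 = (+0.4856, +0.8742)
n_1 = (-0.1155, +0.9933)
n_2 = (-0.8989, +0.4382)
n_3 = (-0.7011, -0.7130)
n_4 = (-0.1437, -0.9896)
n_5 = (+0.4003, -0.9164)
n_6 = (+0.7923, -0.6101)
n_7 = (+0.9853, +0.1707)
  (0,1): δ = 144.31°  ·
  (0,2): δ = 86.93°  ·
  (0,3): δ = 15.46°  ✓
  (0,4): δ = 20.79°  ✓
  (0,5): δ = 52.65°  ·
  (0,6): δ = 81.46°  ·
  (0,7): δ = 128.88°  ·
  (1,2): δ = 122.62°  ·
  (1,3): δ = 51.15°  ·
  (1,4): δ = 14.90°  ✓
  (1,5): δ = 16.96°  ✓
  (1,6): δ = 45.77°  ✓
  (1,7): δ = 93.20°  ·
  (2,3): δ = 108.53°  ·
  (2,4): δ = 72.28°  ·
  (2,5): δ = 40.42°  ✓
  (2,6): δ = 11.61°  ✓
  (2,7): δ = 35.82°  ✓
  (3,4): δ = 143.75°  ·
  (3,5): δ = 111.89°  ·
  (3,6): δ = 83.08°  ·
  (3,7): δ = 35.65°  ✓
  (4,5): δ = 148.14°  ·
  (4,6): δ = 119.33°  ·
  (4,7): δ = 71.91°  ·
  (5,6): δ = 151.19°  ·
  (5,7): δ = 103.77°  ·
  (6,7): δ = 132.58°  ·
antipodal pairs: 9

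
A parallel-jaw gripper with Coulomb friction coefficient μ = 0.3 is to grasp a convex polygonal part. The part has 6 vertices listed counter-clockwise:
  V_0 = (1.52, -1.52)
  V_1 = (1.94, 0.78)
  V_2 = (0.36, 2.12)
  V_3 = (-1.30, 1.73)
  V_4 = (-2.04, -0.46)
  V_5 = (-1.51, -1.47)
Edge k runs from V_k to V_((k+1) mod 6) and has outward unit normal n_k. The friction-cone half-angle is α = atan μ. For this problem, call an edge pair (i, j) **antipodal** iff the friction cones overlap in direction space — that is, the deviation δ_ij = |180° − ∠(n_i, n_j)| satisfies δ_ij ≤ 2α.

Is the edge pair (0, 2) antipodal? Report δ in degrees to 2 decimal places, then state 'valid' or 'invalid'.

α = atan 0.3 = 16.70°;  2α = 33.40°
edge 0: e_0 = (+0.42, +2.30);  n_0 = (+0.9837, -0.1796)
edge 2: e_2 = (-1.66, -0.39);  n_2 = (-0.2287, +0.9735)
∠(n_0, n_2) = 113.57°
δ = |180° − 113.57°| = 66.43°
66.43° > 2α = 33.40°  →  invalid

δ = 66.43°, invalid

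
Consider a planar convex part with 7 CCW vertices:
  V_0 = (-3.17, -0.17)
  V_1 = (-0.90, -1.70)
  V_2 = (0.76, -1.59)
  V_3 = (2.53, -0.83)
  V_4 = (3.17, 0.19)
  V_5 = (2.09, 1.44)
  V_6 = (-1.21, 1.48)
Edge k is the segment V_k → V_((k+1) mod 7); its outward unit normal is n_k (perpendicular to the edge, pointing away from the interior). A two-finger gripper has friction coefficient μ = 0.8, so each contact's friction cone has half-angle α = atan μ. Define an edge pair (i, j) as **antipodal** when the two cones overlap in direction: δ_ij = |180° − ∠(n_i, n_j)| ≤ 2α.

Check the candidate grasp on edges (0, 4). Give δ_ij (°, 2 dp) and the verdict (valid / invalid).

δ = 15.19°, valid

α = atan 0.8 = 38.66°;  2α = 77.32°
edge 0: e_0 = (+2.27, -1.53);  n_0 = (-0.5589, -0.8292)
edge 4: e_4 = (-1.08, +1.25);  n_4 = (+0.7567, +0.6538)
∠(n_0, n_4) = 164.81°
δ = |180° − 164.81°| = 15.19°
15.19° ≤ 2α = 77.32°  →  valid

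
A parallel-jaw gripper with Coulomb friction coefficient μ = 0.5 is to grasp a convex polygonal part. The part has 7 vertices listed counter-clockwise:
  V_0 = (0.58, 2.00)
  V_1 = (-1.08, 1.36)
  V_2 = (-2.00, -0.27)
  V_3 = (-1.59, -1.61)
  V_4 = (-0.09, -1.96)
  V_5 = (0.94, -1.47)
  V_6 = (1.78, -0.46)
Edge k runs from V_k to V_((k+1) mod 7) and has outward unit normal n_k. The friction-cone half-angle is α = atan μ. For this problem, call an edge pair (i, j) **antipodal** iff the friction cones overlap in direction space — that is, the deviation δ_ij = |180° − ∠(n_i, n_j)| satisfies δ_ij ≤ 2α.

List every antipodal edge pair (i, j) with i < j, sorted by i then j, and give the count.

α = atan 0.5 = 26.57°;  2α = 53.13°
n_0 = (-0.3597, +0.9331)
n_1 = (-0.8709, +0.4915)
n_2 = (-0.9562, -0.2926)
n_3 = (-0.2272, -0.9738)
n_4 = (+0.4296, -0.9030)
n_5 = (+0.7688, -0.6394)
n_6 = (+0.8988, +0.4384)
  (0,1): δ = 140.52°  ·
  (0,2): δ = 94.07°  ·
  (0,3): δ = 34.22°  ✓
  (0,4): δ = 4.36°  ✓
  (0,5): δ = 29.17°  ✓
  (0,6): δ = 94.92°  ·
  (1,2): δ = 133.55°  ·
  (1,3): δ = 73.69°  ·
  (1,4): δ = 35.12°  ✓
  (1,5): δ = 10.31°  ✓
  (1,6): δ = 55.44°  ·
  (2,3): δ = 120.15°  ·
  (2,4): δ = 81.57°  ·
  (2,5): δ = 56.76°  ·
  (2,6): δ = 8.99°  ✓
  (3,4): δ = 141.42°  ·
  (3,5): δ = 116.62°  ·
  (3,6): δ = 50.86°  ✓
  (4,5): δ = 155.19°  ·
  (4,6): δ = 89.44°  ·
  (5,6): δ = 114.25°  ·
antipodal pairs: 7

count = 7; pairs: (0,3), (0,4), (0,5), (1,4), (1,5), (2,6), (3,6)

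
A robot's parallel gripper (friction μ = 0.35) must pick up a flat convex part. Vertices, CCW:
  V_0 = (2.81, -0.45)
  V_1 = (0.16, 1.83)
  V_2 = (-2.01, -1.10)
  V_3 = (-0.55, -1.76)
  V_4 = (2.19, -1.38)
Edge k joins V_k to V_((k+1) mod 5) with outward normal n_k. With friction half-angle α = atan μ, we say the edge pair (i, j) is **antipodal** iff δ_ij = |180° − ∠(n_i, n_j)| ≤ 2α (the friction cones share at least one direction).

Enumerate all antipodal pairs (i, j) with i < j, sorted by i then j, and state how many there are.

count = 2; pairs: (0,2), (1,4)

α = atan 0.35 = 19.29°;  2α = 38.58°
n_0 = (+0.6522, +0.7580)
n_1 = (-0.8036, +0.5952)
n_2 = (-0.4119, -0.9112)
n_3 = (+0.1374, -0.9905)
n_4 = (+0.8321, -0.5547)
  (0,1): δ = 85.82°  ·
  (0,2): δ = 16.38°  ✓
  (0,3): δ = 48.60°  ·
  (0,4): δ = 97.02°  ·
  (1,2): δ = 77.80°  ·
  (1,3): δ = 45.58°  ·
  (1,4): δ = 2.83°  ✓
  (2,3): δ = 147.78°  ·
  (2,4): δ = 99.36°  ·
  (3,4): δ = 131.59°  ·
antipodal pairs: 2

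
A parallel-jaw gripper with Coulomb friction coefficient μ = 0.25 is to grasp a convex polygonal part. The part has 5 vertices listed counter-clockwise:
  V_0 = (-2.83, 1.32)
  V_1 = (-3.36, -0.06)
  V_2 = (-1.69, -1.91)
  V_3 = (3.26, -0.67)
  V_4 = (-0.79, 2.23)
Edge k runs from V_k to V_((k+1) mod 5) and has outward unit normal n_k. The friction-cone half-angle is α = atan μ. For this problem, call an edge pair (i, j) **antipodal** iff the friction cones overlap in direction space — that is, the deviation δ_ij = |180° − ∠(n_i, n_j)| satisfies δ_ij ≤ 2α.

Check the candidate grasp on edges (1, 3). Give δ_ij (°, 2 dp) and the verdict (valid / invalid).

δ = 12.32°, valid

α = atan 0.25 = 14.04°;  2α = 28.07°
edge 1: e_1 = (+1.67, -1.85);  n_1 = (-0.7423, -0.6701)
edge 3: e_3 = (-4.05, +2.90);  n_3 = (+0.5822, +0.8131)
∠(n_1, n_3) = 167.68°
δ = |180° − 167.68°| = 12.32°
12.32° ≤ 2α = 28.07°  →  valid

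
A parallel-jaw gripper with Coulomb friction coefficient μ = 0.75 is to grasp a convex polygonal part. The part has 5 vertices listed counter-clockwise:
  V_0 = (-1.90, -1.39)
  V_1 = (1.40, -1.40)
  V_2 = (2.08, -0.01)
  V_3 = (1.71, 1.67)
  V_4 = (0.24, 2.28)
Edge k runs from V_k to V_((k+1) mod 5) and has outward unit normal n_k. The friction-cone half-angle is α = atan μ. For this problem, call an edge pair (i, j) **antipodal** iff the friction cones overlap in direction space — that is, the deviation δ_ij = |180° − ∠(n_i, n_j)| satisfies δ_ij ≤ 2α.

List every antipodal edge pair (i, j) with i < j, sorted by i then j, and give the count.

α = atan 0.75 = 36.87°;  2α = 73.74°
n_0 = (-0.0030, -1.0000)
n_1 = (+0.8983, -0.4394)
n_2 = (+0.9766, +0.2151)
n_3 = (+0.3833, +0.9236)
n_4 = (-0.8639, +0.5037)
  (0,1): δ = 115.89°  ·
  (0,2): δ = 77.41°  ·
  (0,3): δ = 22.36°  ✓
  (0,4): δ = 59.93°  ✓
  (1,2): δ = 141.51°  ·
  (1,3): δ = 86.47°  ·
  (1,4): δ = 4.18°  ✓
  (2,3): δ = 124.96°  ·
  (2,4): δ = 42.67°  ✓
  (3,4): δ = 97.71°  ·
antipodal pairs: 4

count = 4; pairs: (0,3), (0,4), (1,4), (2,4)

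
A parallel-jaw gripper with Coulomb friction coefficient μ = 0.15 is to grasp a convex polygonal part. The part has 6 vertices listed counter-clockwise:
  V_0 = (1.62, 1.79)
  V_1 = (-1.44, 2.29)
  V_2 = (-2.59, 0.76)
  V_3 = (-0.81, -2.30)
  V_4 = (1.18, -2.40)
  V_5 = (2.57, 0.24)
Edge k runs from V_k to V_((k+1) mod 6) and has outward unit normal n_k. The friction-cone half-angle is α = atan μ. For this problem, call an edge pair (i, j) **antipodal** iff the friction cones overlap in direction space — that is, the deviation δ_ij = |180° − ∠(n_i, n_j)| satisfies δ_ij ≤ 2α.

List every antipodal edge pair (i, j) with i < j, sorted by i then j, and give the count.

α = atan 0.15 = 8.53°;  2α = 17.06°
n_0 = (+0.1613, +0.9869)
n_1 = (-0.7994, +0.6008)
n_2 = (-0.8644, -0.5028)
n_3 = (-0.0502, -0.9987)
n_4 = (+0.8848, -0.4659)
n_5 = (+0.8526, +0.5226)
  (0,1): δ = 117.65°  ·
  (0,2): δ = 50.53°  ·
  (0,3): δ = 6.40°  ✓
  (0,4): δ = 71.51°  ·
  (0,5): δ = 130.78°  ·
  (1,2): δ = 112.88°  ·
  (1,3): δ = 55.95°  ·
  (1,4): δ = 9.16°  ✓
  (1,5): δ = 68.43°  ·
  (2,3): δ = 123.06°  ·
  (2,4): δ = 57.95°  ·
  (2,5): δ = 1.32°  ✓
  (3,4): δ = 114.89°  ·
  (3,5): δ = 55.62°  ·
  (4,5): δ = 120.73°  ·
antipodal pairs: 3

count = 3; pairs: (0,3), (1,4), (2,5)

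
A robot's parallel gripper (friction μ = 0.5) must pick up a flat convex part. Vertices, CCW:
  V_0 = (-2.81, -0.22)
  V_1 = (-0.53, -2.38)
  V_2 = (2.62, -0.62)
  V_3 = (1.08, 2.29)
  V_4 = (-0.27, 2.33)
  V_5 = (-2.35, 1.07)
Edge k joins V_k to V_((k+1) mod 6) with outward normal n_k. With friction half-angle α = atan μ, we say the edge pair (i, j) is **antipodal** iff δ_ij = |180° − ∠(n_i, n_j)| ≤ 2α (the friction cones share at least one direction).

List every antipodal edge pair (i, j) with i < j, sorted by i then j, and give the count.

count = 6; pairs: (0,2), (0,3), (1,3), (1,4), (1,5), (2,5)

α = atan 0.5 = 26.57°;  2α = 53.13°
n_0 = (-0.6877, -0.7260)
n_1 = (+0.4878, -0.8730)
n_2 = (+0.8839, +0.4677)
n_3 = (+0.0296, +0.9996)
n_4 = (-0.5181, +0.8553)
n_5 = (-0.9419, +0.3359)
  (0,1): δ = 107.35°  ·
  (0,2): δ = 18.66°  ✓
  (0,3): δ = 41.75°  ✓
  (0,4): δ = 74.66°  ·
  (0,5): δ = 113.83°  ·
  (1,2): δ = 91.31°  ·
  (1,3): δ = 30.89°  ✓
  (1,4): δ = 2.01°  ✓
  (1,5): δ = 41.18°  ✓
  (2,3): δ = 119.59°  ·
  (2,4): δ = 86.68°  ·
  (2,5): δ = 47.51°  ✓
  (3,4): δ = 147.10°  ·
  (3,5): δ = 107.93°  ·
  (4,5): δ = 140.83°  ·
antipodal pairs: 6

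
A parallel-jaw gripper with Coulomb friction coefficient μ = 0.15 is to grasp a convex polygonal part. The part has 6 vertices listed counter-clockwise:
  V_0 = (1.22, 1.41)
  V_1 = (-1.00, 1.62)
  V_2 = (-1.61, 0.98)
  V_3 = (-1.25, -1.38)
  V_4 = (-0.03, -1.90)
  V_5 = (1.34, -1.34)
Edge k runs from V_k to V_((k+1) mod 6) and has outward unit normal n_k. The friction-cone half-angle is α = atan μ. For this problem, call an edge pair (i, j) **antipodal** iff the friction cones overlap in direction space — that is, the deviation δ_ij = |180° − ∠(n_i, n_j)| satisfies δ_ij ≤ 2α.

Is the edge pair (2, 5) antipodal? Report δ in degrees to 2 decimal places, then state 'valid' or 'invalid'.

α = atan 0.15 = 8.53°;  2α = 17.06°
edge 2: e_2 = (+0.36, -2.36);  n_2 = (-0.9886, -0.1508)
edge 5: e_5 = (-0.12, +2.75);  n_5 = (+0.9990, +0.0436)
∠(n_2, n_5) = 173.83°
δ = |180° − 173.83°| = 6.17°
6.17° ≤ 2α = 17.06°  →  valid

δ = 6.17°, valid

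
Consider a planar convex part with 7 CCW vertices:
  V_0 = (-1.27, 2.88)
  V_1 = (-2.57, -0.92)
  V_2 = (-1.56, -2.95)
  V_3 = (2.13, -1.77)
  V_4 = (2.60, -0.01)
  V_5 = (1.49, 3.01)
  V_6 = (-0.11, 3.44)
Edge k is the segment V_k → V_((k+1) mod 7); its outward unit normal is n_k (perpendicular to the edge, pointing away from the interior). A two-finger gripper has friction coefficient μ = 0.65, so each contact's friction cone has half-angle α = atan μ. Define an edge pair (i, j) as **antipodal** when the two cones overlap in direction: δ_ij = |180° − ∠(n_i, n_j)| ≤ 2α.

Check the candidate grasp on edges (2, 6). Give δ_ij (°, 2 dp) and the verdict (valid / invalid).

α = atan 0.65 = 33.02°;  2α = 66.05°
edge 2: e_2 = (+3.69, +1.18);  n_2 = (+0.3046, -0.9525)
edge 6: e_6 = (-1.16, -0.56);  n_6 = (-0.4347, +0.9006)
∠(n_2, n_6) = 171.96°
δ = |180° − 171.96°| = 8.04°
8.04° ≤ 2α = 66.05°  →  valid

δ = 8.04°, valid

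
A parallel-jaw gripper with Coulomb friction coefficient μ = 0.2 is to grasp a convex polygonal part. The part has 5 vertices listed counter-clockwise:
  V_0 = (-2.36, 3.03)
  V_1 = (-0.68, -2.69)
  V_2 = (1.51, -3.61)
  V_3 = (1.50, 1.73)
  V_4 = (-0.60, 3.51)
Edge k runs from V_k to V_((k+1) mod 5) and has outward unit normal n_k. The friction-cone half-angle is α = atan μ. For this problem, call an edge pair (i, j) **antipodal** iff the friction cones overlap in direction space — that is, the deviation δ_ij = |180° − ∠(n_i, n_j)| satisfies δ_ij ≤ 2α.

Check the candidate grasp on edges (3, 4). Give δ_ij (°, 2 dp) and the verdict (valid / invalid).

δ = 124.46°, invalid

α = atan 0.2 = 11.31°;  2α = 22.62°
edge 3: e_3 = (-2.10, +1.78);  n_3 = (+0.6466, +0.7628)
edge 4: e_4 = (-1.76, -0.48);  n_4 = (-0.2631, +0.9648)
∠(n_3, n_4) = 55.54°
δ = |180° − 55.54°| = 124.46°
124.46° > 2α = 22.62°  →  invalid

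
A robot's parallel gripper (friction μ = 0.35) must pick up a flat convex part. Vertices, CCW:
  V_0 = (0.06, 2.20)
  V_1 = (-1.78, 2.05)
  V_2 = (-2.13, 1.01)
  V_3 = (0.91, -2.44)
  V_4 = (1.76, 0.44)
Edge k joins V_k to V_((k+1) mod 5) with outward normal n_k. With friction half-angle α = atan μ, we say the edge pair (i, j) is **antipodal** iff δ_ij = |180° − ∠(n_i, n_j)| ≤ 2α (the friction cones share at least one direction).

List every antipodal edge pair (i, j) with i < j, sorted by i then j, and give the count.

count = 2; pairs: (1,3), (2,4)

α = atan 0.35 = 19.29°;  2α = 38.58°
n_0 = (-0.0813, +0.9967)
n_1 = (-0.9478, +0.3190)
n_2 = (-0.7503, -0.6611)
n_3 = (+0.9591, -0.2831)
n_4 = (+0.7193, +0.6947)
  (0,1): δ = 113.26°  ·
  (0,2): δ = 53.28°  ·
  (0,3): δ = 68.90°  ·
  (0,4): δ = 129.35°  ·
  (1,2): δ = 120.01°  ·
  (1,3): δ = 2.16°  ✓
  (1,4): δ = 62.61°  ·
  (2,3): δ = 57.83°  ·
  (2,4): δ = 2.62°  ✓
  (3,4): δ = 119.55°  ·
antipodal pairs: 2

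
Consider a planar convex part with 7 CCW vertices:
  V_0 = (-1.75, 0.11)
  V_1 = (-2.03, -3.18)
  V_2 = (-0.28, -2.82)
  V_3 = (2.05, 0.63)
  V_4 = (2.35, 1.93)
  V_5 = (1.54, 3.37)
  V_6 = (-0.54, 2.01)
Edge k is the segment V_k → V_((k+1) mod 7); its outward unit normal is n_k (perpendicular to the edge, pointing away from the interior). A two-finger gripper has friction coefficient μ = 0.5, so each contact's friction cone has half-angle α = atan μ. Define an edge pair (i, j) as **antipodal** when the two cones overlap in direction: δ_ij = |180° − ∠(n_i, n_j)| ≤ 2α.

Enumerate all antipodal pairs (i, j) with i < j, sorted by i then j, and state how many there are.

count = 9; pairs: (0,2), (0,3), (0,4), (1,5), (1,6), (2,5), (2,6), (3,5), (3,6)

α = atan 0.5 = 26.57°;  2α = 53.13°
n_0 = (-0.9964, +0.0848)
n_1 = (+0.2015, -0.9795)
n_2 = (+0.8287, -0.5597)
n_3 = (+0.9744, -0.2249)
n_4 = (+0.8716, +0.4903)
n_5 = (-0.5472, +0.8370)
n_6 = (-0.8435, +0.5372)
  (0,1): δ = 73.51°  ·
  (0,2): δ = 29.17°  ✓
  (0,3): δ = 8.13°  ✓
  (0,4): δ = 34.22°  ✓
  (0,5): δ = 128.04°  ·
  (0,6): δ = 152.37°  ·
  (1,2): δ = 135.66°  ·
  (1,3): δ = 114.62°  ·
  (1,4): δ = 72.27°  ·
  (1,5): δ = 21.55°  ✓
  (1,6): δ = 45.88°  ✓
  (2,3): δ = 158.96°  ·
  (2,4): δ = 116.61°  ·
  (2,5): δ = 22.79°  ✓
  (2,6): δ = 1.54°  ✓
  (3,4): δ = 137.65°  ·
  (3,5): δ = 43.83°  ✓
  (3,6): δ = 19.50°  ✓
  (4,5): δ = 86.18°  ·
  (4,6): δ = 61.85°  ·
  (5,6): δ = 155.67°  ·
antipodal pairs: 9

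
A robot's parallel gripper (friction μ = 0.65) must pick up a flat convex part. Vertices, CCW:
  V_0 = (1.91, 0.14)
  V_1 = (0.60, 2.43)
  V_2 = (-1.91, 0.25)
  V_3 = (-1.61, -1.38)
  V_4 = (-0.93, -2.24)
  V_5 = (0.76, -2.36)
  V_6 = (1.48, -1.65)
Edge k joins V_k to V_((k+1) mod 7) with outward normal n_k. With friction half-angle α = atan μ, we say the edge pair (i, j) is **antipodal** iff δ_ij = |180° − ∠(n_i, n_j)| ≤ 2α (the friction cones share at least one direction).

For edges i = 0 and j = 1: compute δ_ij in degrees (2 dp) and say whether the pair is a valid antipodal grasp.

δ = 78.80°, invalid

α = atan 0.65 = 33.02°;  2α = 66.05°
edge 0: e_0 = (-1.31, +2.29);  n_0 = (+0.8680, +0.4965)
edge 1: e_1 = (-2.51, -2.18);  n_1 = (-0.6557, +0.7550)
∠(n_0, n_1) = 101.20°
δ = |180° − 101.20°| = 78.80°
78.80° > 2α = 66.05°  →  invalid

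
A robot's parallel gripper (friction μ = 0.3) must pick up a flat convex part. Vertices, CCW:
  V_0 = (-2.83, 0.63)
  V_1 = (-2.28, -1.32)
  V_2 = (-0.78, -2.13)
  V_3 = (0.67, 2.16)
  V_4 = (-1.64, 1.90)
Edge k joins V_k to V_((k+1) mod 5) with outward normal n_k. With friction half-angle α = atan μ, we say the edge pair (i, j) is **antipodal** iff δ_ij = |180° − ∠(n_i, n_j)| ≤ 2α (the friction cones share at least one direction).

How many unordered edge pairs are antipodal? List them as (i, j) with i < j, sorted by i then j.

α = atan 0.3 = 16.70°;  2α = 33.40°
n_0 = (-0.9624, -0.2715)
n_1 = (-0.4751, -0.8799)
n_2 = (+0.9474, -0.3202)
n_3 = (-0.1118, +0.9937)
n_4 = (-0.7297, +0.6837)
  (0,1): δ = 134.12°  ·
  (0,2): δ = 34.43°  ·
  (0,3): δ = 80.67°  ·
  (0,4): δ = 121.11°  ·
  (1,2): δ = 80.31°  ·
  (1,3): δ = 34.79°  ·
  (1,4): δ = 75.23°  ·
  (2,3): δ = 64.90°  ·
  (2,4): δ = 24.46°  ✓
  (3,4): δ = 139.56°  ·
antipodal pairs: 1

count = 1; pairs: (2,4)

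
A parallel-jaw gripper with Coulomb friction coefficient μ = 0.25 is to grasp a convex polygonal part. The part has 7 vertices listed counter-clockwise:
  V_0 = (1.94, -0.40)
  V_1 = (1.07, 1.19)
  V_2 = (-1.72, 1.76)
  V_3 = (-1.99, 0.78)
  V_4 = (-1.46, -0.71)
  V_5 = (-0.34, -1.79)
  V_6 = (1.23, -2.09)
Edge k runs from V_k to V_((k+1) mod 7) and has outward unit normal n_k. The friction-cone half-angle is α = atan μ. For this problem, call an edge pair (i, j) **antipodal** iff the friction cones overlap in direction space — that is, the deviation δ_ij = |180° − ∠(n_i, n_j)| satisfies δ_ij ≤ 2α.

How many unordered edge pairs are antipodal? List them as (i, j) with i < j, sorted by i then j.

α = atan 0.25 = 14.04°;  2α = 28.07°
n_0 = (+0.8773, +0.4800)
n_1 = (+0.2002, +0.9798)
n_2 = (-0.9641, +0.2656)
n_3 = (-0.9422, -0.3351)
n_4 = (-0.6941, -0.7198)
n_5 = (-0.1877, -0.9822)
n_6 = (+0.9219, -0.3873)
  (0,1): δ = 130.23°  ·
  (0,2): δ = 44.09°  ·
  (0,3): δ = 9.11°  ✓
  (0,4): δ = 17.36°  ✓
  (0,5): δ = 50.50°  ·
  (0,6): δ = 128.53°  ·
  (1,2): δ = 93.86°  ·
  (1,3): δ = 58.87°  ·
  (1,4): δ = 32.41°  ·
  (1,5): δ = 0.73°  ✓
  (1,6): δ = 78.76°  ·
  (2,3): δ = 145.02°  ·
  (2,4): δ = 118.55°  ·
  (2,5): δ = 85.41°  ·
  (2,6): δ = 7.38°  ✓
  (3,4): δ = 153.54°  ·
  (3,5): δ = 120.40°  ·
  (3,6): δ = 42.37°  ·
  (4,5): δ = 146.86°  ·
  (4,6): δ = 68.83°  ·
  (5,6): δ = 101.97°  ·
antipodal pairs: 4

count = 4; pairs: (0,3), (0,4), (1,5), (2,6)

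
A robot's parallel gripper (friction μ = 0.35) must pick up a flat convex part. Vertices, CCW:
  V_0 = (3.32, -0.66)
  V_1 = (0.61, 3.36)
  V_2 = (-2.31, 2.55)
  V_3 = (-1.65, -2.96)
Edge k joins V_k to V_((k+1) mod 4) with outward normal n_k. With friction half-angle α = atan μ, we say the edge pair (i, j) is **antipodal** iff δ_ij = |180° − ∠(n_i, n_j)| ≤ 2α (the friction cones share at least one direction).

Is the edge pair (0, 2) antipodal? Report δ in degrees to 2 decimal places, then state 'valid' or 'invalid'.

δ = 27.15°, valid

α = atan 0.35 = 19.29°;  2α = 38.58°
edge 0: e_0 = (-2.71, +4.02);  n_0 = (+0.8292, +0.5590)
edge 2: e_2 = (+0.66, -5.51);  n_2 = (-0.9929, -0.1189)
∠(n_0, n_2) = 152.85°
δ = |180° − 152.85°| = 27.15°
27.15° ≤ 2α = 38.58°  →  valid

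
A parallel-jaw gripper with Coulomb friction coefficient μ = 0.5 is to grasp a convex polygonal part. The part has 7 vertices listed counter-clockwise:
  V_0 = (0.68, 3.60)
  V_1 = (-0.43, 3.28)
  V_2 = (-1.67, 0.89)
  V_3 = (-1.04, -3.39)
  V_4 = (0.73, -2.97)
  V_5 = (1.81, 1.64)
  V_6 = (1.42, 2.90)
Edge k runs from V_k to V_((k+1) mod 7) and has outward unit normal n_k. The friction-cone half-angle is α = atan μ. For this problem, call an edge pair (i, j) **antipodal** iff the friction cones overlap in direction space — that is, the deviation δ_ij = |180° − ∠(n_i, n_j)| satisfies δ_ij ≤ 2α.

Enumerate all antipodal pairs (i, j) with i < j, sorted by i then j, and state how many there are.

α = atan 0.5 = 26.57°;  2α = 53.13°
n_0 = (-0.2770, +0.9609)
n_1 = (-0.8876, +0.4605)
n_2 = (-0.9893, -0.1456)
n_3 = (+0.2309, -0.9730)
n_4 = (+0.9736, -0.2281)
n_5 = (+0.9553, +0.2957)
n_6 = (+0.6872, +0.7265)
  (0,1): δ = 133.50°  ·
  (0,2): δ = 97.71°  ·
  (0,3): δ = 2.73°  ✓
  (0,4): δ = 60.73°  ·
  (0,5): δ = 91.12°  ·
  (0,6): δ = 120.51°  ·
  (1,2): δ = 144.20°  ·
  (1,3): δ = 49.23°  ✓
  (1,4): δ = 14.24°  ✓
  (1,5): δ = 44.62°  ✓
  (1,6): δ = 74.01°  ·
  (2,3): δ = 85.02°  ·
  (2,4): δ = 21.56°  ✓
  (2,5): δ = 8.82°  ✓
  (2,6): δ = 38.22°  ✓
  (3,4): δ = 116.53°  ·
  (3,5): δ = 86.15°  ·
  (3,6): δ = 56.76°  ·
  (4,5): δ = 149.62°  ·
  (4,6): δ = 120.22°  ·
  (5,6): δ = 150.61°  ·
antipodal pairs: 7

count = 7; pairs: (0,3), (1,3), (1,4), (1,5), (2,4), (2,5), (2,6)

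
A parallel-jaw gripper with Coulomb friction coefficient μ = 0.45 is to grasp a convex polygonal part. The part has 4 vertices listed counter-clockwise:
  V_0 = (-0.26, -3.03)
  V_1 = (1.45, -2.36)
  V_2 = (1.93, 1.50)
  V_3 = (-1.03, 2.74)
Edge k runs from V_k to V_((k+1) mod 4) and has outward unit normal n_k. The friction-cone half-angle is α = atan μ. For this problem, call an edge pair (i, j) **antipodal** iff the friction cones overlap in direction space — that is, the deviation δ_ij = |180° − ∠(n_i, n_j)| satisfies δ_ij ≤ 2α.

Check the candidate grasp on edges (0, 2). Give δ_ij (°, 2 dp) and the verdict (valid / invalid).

δ = 44.13°, valid

α = atan 0.45 = 24.23°;  2α = 48.46°
edge 0: e_0 = (+1.71, +0.67);  n_0 = (+0.3648, -0.9311)
edge 2: e_2 = (-2.96, +1.24);  n_2 = (+0.3864, +0.9223)
∠(n_0, n_2) = 135.87°
δ = |180° − 135.87°| = 44.13°
44.13° ≤ 2α = 48.46°  →  valid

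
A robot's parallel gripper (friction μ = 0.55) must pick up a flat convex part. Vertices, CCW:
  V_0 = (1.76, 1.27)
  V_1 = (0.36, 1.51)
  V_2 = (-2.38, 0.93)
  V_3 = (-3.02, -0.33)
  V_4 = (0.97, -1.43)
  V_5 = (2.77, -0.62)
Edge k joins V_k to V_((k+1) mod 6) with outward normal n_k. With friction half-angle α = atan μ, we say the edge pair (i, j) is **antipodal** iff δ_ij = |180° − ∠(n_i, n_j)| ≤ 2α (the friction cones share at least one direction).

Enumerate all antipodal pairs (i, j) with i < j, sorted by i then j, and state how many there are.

α = atan 0.55 = 28.81°;  2α = 57.62°
n_0 = (+0.1690, +0.9856)
n_1 = (-0.2071, +0.9783)
n_2 = (-0.8916, +0.4529)
n_3 = (-0.2658, -0.9640)
n_4 = (+0.4104, -0.9119)
n_5 = (+0.8820, +0.4713)
  (0,1): δ = 158.32°  ·
  (0,2): δ = 107.20°  ·
  (0,3): δ = 5.69°  ✓
  (0,4): δ = 33.96°  ✓
  (0,5): δ = 127.85°  ·
  (1,2): δ = 128.88°  ·
  (1,3): δ = 27.36°  ✓
  (1,4): δ = 12.28°  ✓
  (1,5): δ = 106.17°  ·
  (2,3): δ = 78.49°  ·
  (2,4): δ = 38.84°  ✓
  (2,5): δ = 55.05°  ✓
  (3,4): δ = 140.36°  ·
  (3,5): δ = 46.47°  ✓
  (4,5): δ = 86.11°  ·
antipodal pairs: 7

count = 7; pairs: (0,3), (0,4), (1,3), (1,4), (2,4), (2,5), (3,5)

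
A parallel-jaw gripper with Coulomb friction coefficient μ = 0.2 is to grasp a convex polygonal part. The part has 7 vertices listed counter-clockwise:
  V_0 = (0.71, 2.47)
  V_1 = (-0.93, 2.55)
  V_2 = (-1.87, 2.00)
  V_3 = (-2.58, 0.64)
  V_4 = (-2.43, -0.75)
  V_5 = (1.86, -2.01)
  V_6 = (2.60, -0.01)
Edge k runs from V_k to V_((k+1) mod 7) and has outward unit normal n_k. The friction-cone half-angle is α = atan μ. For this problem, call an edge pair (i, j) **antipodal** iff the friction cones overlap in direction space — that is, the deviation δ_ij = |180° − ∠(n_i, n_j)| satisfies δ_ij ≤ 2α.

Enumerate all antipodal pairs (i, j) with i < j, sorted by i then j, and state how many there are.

count = 2; pairs: (0,4), (2,5)

α = atan 0.2 = 11.31°;  2α = 22.62°
n_0 = (+0.0487, +0.9988)
n_1 = (-0.5050, +0.8631)
n_2 = (-0.8865, +0.4628)
n_3 = (-0.9942, -0.1073)
n_4 = (-0.2818, -0.9595)
n_5 = (+0.9379, -0.3470)
n_6 = (+0.7954, +0.6061)
  (0,1): δ = 146.88°  ·
  (0,2): δ = 114.77°  ·
  (0,3): δ = 81.05°  ·
  (0,4): δ = 13.58°  ✓
  (0,5): δ = 72.49°  ·
  (0,6): δ = 130.10°  ·
  (1,2): δ = 147.90°  ·
  (1,3): δ = 114.17°  ·
  (1,4): δ = 46.70°  ·
  (1,5): δ = 39.36°  ·
  (1,6): δ = 96.98°  ·
  (2,3): δ = 146.27°  ·
  (2,4): δ = 78.80°  ·
  (2,5): δ = 7.26°  ✓
  (2,6): δ = 64.88°  ·
  (3,4): δ = 112.53°  ·
  (3,5): δ = 26.46°  ·
  (3,6): δ = 31.15°  ·
  (4,5): δ = 93.94°  ·
  (4,6): δ = 36.32°  ·
  (5,6): δ = 122.38°  ·
antipodal pairs: 2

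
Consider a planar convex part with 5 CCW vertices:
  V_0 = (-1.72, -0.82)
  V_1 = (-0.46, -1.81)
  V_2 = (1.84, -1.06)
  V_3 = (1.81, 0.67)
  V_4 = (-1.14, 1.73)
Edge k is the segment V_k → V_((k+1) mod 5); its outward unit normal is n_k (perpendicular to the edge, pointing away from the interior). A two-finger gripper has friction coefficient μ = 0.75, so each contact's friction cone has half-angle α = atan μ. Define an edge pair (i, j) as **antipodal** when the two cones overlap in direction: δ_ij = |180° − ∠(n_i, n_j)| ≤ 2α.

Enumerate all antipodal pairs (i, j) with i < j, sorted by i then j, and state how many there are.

α = atan 0.75 = 36.87°;  2α = 73.74°
n_0 = (-0.6178, -0.7863)
n_1 = (+0.3100, -0.9507)
n_2 = (+0.9998, +0.0173)
n_3 = (+0.3382, +0.9411)
n_4 = (-0.9751, +0.2218)
  (0,1): δ = 123.78°  ·
  (0,2): δ = 50.85°  ✓
  (0,3): δ = 18.39°  ✓
  (0,4): δ = 115.34°  ·
  (1,2): δ = 107.07°  ·
  (1,3): δ = 37.82°  ✓
  (1,4): δ = 59.13°  ✓
  (2,3): δ = 110.76°  ·
  (2,4): δ = 13.81°  ✓
  (3,4): δ = 83.05°  ·
antipodal pairs: 5

count = 5; pairs: (0,2), (0,3), (1,3), (1,4), (2,4)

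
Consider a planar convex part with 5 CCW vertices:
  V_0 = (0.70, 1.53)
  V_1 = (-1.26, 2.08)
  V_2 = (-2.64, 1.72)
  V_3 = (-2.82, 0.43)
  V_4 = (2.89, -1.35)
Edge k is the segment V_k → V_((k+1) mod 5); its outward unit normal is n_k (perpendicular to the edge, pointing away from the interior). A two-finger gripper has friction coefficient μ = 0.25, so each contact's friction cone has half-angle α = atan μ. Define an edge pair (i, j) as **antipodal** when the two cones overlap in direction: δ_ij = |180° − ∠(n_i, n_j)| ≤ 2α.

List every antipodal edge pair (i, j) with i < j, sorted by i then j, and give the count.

α = atan 0.25 = 14.04°;  2α = 28.07°
n_0 = (+0.2702, +0.9628)
n_1 = (-0.2524, +0.9676)
n_2 = (-0.9904, +0.1382)
n_3 = (-0.2976, -0.9547)
n_4 = (+0.7960, +0.6053)
  (0,1): δ = 149.70°  ·
  (0,2): δ = 82.27°  ·
  (0,3): δ = 1.64°  ✓
  (0,4): δ = 142.92°  ·
  (1,2): δ = 112.56°  ·
  (1,3): δ = 31.93°  ·
  (1,4): δ = 112.63°  ·
  (2,3): δ = 99.37°  ·
  (2,4): δ = 45.19°  ·
  (3,4): δ = 35.44°  ·
antipodal pairs: 1

count = 1; pairs: (0,3)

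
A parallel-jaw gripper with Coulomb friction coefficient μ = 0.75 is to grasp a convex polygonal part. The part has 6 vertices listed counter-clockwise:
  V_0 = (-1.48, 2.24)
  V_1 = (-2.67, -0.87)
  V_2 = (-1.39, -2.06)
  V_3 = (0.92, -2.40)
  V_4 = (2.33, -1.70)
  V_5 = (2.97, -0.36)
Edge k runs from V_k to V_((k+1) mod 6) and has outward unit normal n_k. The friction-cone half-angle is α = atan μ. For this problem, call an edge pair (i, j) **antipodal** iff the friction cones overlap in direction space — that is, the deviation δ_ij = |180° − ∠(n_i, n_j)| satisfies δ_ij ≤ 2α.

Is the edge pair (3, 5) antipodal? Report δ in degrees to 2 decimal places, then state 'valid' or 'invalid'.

α = atan 0.75 = 36.87°;  2α = 73.74°
edge 3: e_3 = (+1.41, +0.70);  n_3 = (+0.4447, -0.8957)
edge 5: e_5 = (-4.45, +2.60);  n_5 = (+0.5045, +0.8634)
∠(n_3, n_5) = 123.30°
δ = |180° − 123.30°| = 56.70°
56.70° ≤ 2α = 73.74°  →  valid

δ = 56.70°, valid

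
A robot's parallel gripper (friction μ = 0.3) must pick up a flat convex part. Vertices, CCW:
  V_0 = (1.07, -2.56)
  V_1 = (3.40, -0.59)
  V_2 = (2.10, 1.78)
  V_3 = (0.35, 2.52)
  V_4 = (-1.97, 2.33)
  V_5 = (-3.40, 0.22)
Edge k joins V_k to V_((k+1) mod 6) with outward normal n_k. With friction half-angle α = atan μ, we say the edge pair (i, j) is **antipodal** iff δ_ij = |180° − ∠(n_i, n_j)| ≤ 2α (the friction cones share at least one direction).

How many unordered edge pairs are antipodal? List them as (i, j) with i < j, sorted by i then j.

α = atan 0.3 = 16.70°;  2α = 33.40°
n_0 = (+0.6456, -0.7636)
n_1 = (+0.8768, +0.4809)
n_2 = (+0.3895, +0.9210)
n_3 = (-0.0816, +0.9967)
n_4 = (-0.8278, +0.5610)
n_5 = (-0.5281, -0.8492)
  (0,1): δ = 101.47°  ·
  (0,2): δ = 63.14°  ·
  (0,3): δ = 35.53°  ·
  (0,4): δ = 15.66°  ✓
  (0,5): δ = 107.91°  ·
  (1,2): δ = 141.67°  ·
  (1,3): δ = 114.06°  ·
  (1,4): δ = 62.87°  ·
  (1,5): δ = 29.38°  ✓
  (2,3): δ = 152.40°  ·
  (2,4): δ = 101.21°  ·
  (2,5): δ = 8.96°  ✓
  (3,4): δ = 128.81°  ·
  (3,5): δ = 36.56°  ·
  (4,5): δ = 87.75°  ·
antipodal pairs: 3

count = 3; pairs: (0,4), (1,5), (2,5)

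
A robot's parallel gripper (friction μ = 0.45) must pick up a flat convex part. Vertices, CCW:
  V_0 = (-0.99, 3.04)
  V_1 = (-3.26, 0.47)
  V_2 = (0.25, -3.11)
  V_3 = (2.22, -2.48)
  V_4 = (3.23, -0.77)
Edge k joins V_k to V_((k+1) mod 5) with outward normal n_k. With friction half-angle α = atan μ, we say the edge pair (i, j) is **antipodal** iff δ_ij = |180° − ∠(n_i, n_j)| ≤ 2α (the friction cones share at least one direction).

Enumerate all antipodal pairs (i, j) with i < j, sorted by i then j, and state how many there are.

count = 3; pairs: (0,2), (0,3), (1,4)

α = atan 0.45 = 24.23°;  2α = 48.46°
n_0 = (-0.7495, +0.6620)
n_1 = (-0.7141, -0.7001)
n_2 = (+0.3046, -0.9525)
n_3 = (+0.8610, -0.5086)
n_4 = (+0.6701, +0.7422)
  (0,1): δ = 94.11°  ·
  (0,2): δ = 30.81°  ✓
  (0,3): δ = 10.89°  ✓
  (0,4): δ = 89.38°  ·
  (1,2): δ = 116.70°  ·
  (1,3): δ = 75.00°  ·
  (1,4): δ = 3.49°  ✓
  (2,3): δ = 138.30°  ·
  (2,4): δ = 59.81°  ·
  (3,4): δ = 101.51°  ·
antipodal pairs: 3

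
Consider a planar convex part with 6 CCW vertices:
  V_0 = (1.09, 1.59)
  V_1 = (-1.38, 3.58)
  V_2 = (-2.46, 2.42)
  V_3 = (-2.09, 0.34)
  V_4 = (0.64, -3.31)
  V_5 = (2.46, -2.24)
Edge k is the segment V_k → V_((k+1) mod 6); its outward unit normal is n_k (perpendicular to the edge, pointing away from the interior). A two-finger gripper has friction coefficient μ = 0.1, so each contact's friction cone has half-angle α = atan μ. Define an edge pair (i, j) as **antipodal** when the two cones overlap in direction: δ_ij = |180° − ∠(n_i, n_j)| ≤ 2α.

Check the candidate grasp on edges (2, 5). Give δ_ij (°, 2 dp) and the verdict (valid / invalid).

α = atan 0.1 = 5.71°;  2α = 11.42°
edge 2: e_2 = (+0.37, -2.08);  n_2 = (-0.9845, -0.1751)
edge 5: e_5 = (-1.37, +3.83);  n_5 = (+0.9416, +0.3368)
∠(n_2, n_5) = 170.40°
δ = |180° − 170.40°| = 9.60°
9.60° ≤ 2α = 11.42°  →  valid

δ = 9.60°, valid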